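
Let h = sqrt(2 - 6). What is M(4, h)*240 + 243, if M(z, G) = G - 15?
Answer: -3357 + 480*I ≈ -3357.0 + 480.0*I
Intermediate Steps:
h = 2*I (h = sqrt(-4) = 2*I ≈ 2.0*I)
M(z, G) = -15 + G
M(4, h)*240 + 243 = (-15 + 2*I)*240 + 243 = (-3600 + 480*I) + 243 = -3357 + 480*I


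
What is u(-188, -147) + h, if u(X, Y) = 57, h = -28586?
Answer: -28529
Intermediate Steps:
u(-188, -147) + h = 57 - 28586 = -28529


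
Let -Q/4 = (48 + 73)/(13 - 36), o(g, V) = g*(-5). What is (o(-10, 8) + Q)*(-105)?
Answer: -171570/23 ≈ -7459.6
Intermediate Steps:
o(g, V) = -5*g
Q = 484/23 (Q = -4*(48 + 73)/(13 - 36) = -484/(-23) = -484*(-1)/23 = -4*(-121/23) = 484/23 ≈ 21.043)
(o(-10, 8) + Q)*(-105) = (-5*(-10) + 484/23)*(-105) = (50 + 484/23)*(-105) = (1634/23)*(-105) = -171570/23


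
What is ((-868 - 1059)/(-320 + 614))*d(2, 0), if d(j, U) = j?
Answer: -1927/147 ≈ -13.109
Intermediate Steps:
((-868 - 1059)/(-320 + 614))*d(2, 0) = ((-868 - 1059)/(-320 + 614))*2 = -1927/294*2 = -1927/147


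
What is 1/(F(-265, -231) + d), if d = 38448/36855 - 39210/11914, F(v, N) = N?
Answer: -1161615/270944216 ≈ -0.0042873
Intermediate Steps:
d = -2611151/1161615 (d = 38448*(1/36855) - 39210*1/11914 = 1424/1365 - 19605/5957 = -2611151/1161615 ≈ -2.2479)
1/(F(-265, -231) + d) = 1/(-231 - 2611151/1161615) = 1/(-270944216/1161615) = -1161615/270944216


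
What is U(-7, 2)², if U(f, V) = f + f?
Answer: 196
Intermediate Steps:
U(f, V) = 2*f
U(-7, 2)² = (2*(-7))² = (-14)² = 196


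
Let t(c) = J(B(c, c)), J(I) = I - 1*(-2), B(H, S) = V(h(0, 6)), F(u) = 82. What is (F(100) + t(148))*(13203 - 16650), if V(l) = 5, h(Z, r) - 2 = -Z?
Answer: -306783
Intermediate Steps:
h(Z, r) = 2 - Z
B(H, S) = 5
J(I) = 2 + I (J(I) = I + 2 = 2 + I)
t(c) = 7 (t(c) = 2 + 5 = 7)
(F(100) + t(148))*(13203 - 16650) = (82 + 7)*(13203 - 16650) = 89*(-3447) = -306783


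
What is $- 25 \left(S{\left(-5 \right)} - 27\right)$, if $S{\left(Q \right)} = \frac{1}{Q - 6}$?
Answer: $\frac{7450}{11} \approx 677.27$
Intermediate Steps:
$S{\left(Q \right)} = \frac{1}{-6 + Q}$
$- 25 \left(S{\left(-5 \right)} - 27\right) = - 25 \left(\frac{1}{-6 - 5} - 27\right) = - 25 \left(\frac{1}{-11} - 27\right) = - 25 \left(- \frac{1}{11} - 27\right) = \left(-25\right) \left(- \frac{298}{11}\right) = \frac{7450}{11}$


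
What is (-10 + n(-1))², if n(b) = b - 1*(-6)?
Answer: 25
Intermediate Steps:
n(b) = 6 + b (n(b) = b + 6 = 6 + b)
(-10 + n(-1))² = (-10 + (6 - 1))² = (-10 + 5)² = (-5)² = 25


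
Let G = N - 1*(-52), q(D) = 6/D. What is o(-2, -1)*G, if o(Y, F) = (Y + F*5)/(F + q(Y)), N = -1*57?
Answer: -35/4 ≈ -8.7500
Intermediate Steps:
N = -57
o(Y, F) = (Y + 5*F)/(F + 6/Y) (o(Y, F) = (Y + F*5)/(F + 6/Y) = (Y + 5*F)/(F + 6/Y))
G = -5 (G = -57 - 1*(-52) = -57 + 52 = -5)
o(-2, -1)*G = -2*(-2 + 5*(-1))/(6 - 1*(-2))*(-5) = -2*(-2 - 5)/(6 + 2)*(-5) = -2*(-7)/8*(-5) = -2*⅛*(-7)*(-5) = (7/4)*(-5) = -35/4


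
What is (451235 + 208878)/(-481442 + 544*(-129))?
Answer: -660113/551618 ≈ -1.1967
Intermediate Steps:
(451235 + 208878)/(-481442 + 544*(-129)) = 660113/(-481442 - 70176) = 660113/(-551618) = 660113*(-1/551618) = -660113/551618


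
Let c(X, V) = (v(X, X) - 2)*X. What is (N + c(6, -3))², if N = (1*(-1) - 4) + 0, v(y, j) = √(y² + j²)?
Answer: 2881 - 1224*√2 ≈ 1150.0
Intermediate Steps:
v(y, j) = √(j² + y²)
c(X, V) = X*(-2 + √2*√(X²)) (c(X, V) = (√(X² + X²) - 2)*X = (√(2*X²) - 2)*X = (√2*√(X²) - 2)*X = (-2 + √2*√(X²))*X = X*(-2 + √2*√(X²)))
N = -5 (N = (-1 - 4) + 0 = -5 + 0 = -5)
(N + c(6, -3))² = (-5 + 6*(-2 + √2*√(6²)))² = (-5 + 6*(-2 + √2*√36))² = (-5 + 6*(-2 + √2*6))² = (-5 + 6*(-2 + 6*√2))² = (-5 + (-12 + 36*√2))² = (-17 + 36*√2)²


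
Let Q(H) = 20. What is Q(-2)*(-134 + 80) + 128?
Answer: -952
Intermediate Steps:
Q(-2)*(-134 + 80) + 128 = 20*(-134 + 80) + 128 = 20*(-54) + 128 = -1080 + 128 = -952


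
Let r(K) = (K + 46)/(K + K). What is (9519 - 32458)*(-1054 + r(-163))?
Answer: 7879248293/326 ≈ 2.4169e+7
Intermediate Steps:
r(K) = (46 + K)/(2*K) (r(K) = (46 + K)/((2*K)) = (46 + K)*(1/(2*K)) = (46 + K)/(2*K))
(9519 - 32458)*(-1054 + r(-163)) = (9519 - 32458)*(-1054 + (½)*(46 - 163)/(-163)) = -22939*(-1054 + (½)*(-1/163)*(-117)) = -22939*(-1054 + 117/326) = -22939*(-343487/326) = 7879248293/326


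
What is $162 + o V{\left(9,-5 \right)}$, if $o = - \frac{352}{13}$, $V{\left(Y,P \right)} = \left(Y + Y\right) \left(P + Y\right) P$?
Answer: $\frac{128826}{13} \approx 9909.7$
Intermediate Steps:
$V{\left(Y,P \right)} = 2 P Y \left(P + Y\right)$ ($V{\left(Y,P \right)} = 2 Y \left(P + Y\right) P = 2 P Y \left(P + Y\right)$)
$o = - \frac{352}{13}$ ($o = \left(-352\right) \frac{1}{13} = - \frac{352}{13} \approx -27.077$)
$162 + o V{\left(9,-5 \right)} = 162 - \frac{352 \cdot 2 \left(-5\right) 9 \left(-5 + 9\right)}{13} = 162 - \frac{352 \cdot 2 \left(-5\right) 9 \cdot 4}{13} = 162 - - \frac{126720}{13} = 162 + \frac{126720}{13} = \frac{128826}{13}$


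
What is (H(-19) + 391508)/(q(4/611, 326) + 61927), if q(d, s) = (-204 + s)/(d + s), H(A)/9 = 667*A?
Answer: 27632732345/6167656836 ≈ 4.4803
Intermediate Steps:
H(A) = 6003*A (H(A) = 9*(667*A) = 6003*A)
q(d, s) = (-204 + s)/(d + s)
(H(-19) + 391508)/(q(4/611, 326) + 61927) = (6003*(-19) + 391508)/((-204 + 326)/(4/611 + 326) + 61927) = (-114057 + 391508)/(122/(4*(1/611) + 326) + 61927) = 277451/(122/(4/611 + 326) + 61927) = 277451/(122/(199190/611) + 61927) = 277451/((611/199190)*122 + 61927) = 277451/(37271/99595 + 61927) = 277451/(6167656836/99595) = 277451*(99595/6167656836) = 27632732345/6167656836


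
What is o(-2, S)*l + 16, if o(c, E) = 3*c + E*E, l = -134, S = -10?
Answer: -12580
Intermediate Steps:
o(c, E) = E² + 3*c (o(c, E) = 3*c + E² = E² + 3*c)
o(-2, S)*l + 16 = ((-10)² + 3*(-2))*(-134) + 16 = (100 - 6)*(-134) + 16 = 94*(-134) + 16 = -12596 + 16 = -12580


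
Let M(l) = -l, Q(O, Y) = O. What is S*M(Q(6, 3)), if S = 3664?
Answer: -21984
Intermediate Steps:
S*M(Q(6, 3)) = 3664*(-1*6) = 3664*(-6) = -21984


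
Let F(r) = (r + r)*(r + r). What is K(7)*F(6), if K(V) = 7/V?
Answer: 144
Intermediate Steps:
F(r) = 4*r² (F(r) = (2*r)*(2*r) = 4*r²)
K(7)*F(6) = (7/7)*(4*6²) = (7*(⅐))*(4*36) = 1*144 = 144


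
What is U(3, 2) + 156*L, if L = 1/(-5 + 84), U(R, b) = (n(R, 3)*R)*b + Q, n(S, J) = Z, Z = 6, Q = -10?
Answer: 2210/79 ≈ 27.975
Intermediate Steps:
n(S, J) = 6
U(R, b) = -10 + 6*R*b (U(R, b) = (6*R)*b - 10 = 6*R*b - 10 = -10 + 6*R*b)
L = 1/79 ≈ 0.012658
U(3, 2) + 156*L = (-10 + 6*3*2) + 156*(1/79) = (-10 + 36) + 156/79 = 26 + 156/79 = 2210/79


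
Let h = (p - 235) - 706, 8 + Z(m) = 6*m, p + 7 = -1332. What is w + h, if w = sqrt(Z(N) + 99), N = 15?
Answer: -2280 + sqrt(181) ≈ -2266.5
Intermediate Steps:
p = -1339 (p = -7 - 1332 = -1339)
Z(m) = -8 + 6*m
w = sqrt(181) (w = sqrt((-8 + 6*15) + 99) = sqrt((-8 + 90) + 99) = sqrt(82 + 99) = sqrt(181) ≈ 13.454)
h = -2280 (h = (-1339 - 235) - 706 = -1574 - 706 = -2280)
w + h = sqrt(181) - 2280 = -2280 + sqrt(181)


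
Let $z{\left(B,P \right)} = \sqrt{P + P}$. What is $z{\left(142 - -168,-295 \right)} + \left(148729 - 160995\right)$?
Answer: $-12266 + i \sqrt{590} \approx -12266.0 + 24.29 i$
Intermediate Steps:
$z{\left(B,P \right)} = \sqrt{2} \sqrt{P}$ ($z{\left(B,P \right)} = \sqrt{2 P} = \sqrt{2} \sqrt{P}$)
$z{\left(142 - -168,-295 \right)} + \left(148729 - 160995\right) = \sqrt{2} \sqrt{-295} + \left(148729 - 160995\right) = \sqrt{2} i \sqrt{295} + \left(148729 - 160995\right) = i \sqrt{590} - 12266 = -12266 + i \sqrt{590}$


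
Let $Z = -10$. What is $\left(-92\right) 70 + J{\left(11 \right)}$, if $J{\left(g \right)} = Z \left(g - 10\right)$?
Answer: $-6450$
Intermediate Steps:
$J{\left(g \right)} = 100 - 10 g$ ($J{\left(g \right)} = - 10 \left(g - 10\right) = - 10 \left(-10 + g\right) = 100 - 10 g$)
$\left(-92\right) 70 + J{\left(11 \right)} = \left(-92\right) 70 + \left(100 - 110\right) = -6440 + \left(100 - 110\right) = -6440 - 10 = -6450$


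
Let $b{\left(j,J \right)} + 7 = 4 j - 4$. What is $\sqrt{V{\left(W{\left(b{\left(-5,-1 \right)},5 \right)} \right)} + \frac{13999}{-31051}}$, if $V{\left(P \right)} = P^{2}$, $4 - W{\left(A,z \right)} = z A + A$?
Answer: $\frac{\sqrt{34805907413151}}{31051} \approx 190.0$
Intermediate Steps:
$b{\left(j,J \right)} = -11 + 4 j$ ($b{\left(j,J \right)} = -7 + \left(4 j - 4\right) = -7 + \left(-4 + 4 j\right) = -11 + 4 j$)
$W{\left(A,z \right)} = 4 - A - A z$ ($W{\left(A,z \right)} = 4 - \left(z A + A\right) = 4 - \left(A z + A\right) = 4 - \left(A + A z\right) = 4 - A - A z$)
$\sqrt{V{\left(W{\left(b{\left(-5,-1 \right)},5 \right)} \right)} + \frac{13999}{-31051}} = \sqrt{\left(4 - \left(-11 + 4 \left(-5\right)\right) - \left(-11 + 4 \left(-5\right)\right) 5\right)^{2} + \frac{13999}{-31051}} = \sqrt{\left(4 - \left(-11 - 20\right) - \left(-11 - 20\right) 5\right)^{2} + 13999 \left(- \frac{1}{31051}\right)} = \sqrt{\left(4 - -31 - \left(-31\right) 5\right)^{2} - \frac{13999}{31051}} = \sqrt{\left(4 + 31 + 155\right)^{2} - \frac{13999}{31051}} = \sqrt{190^{2} - \frac{13999}{31051}} = \sqrt{36100 - \frac{13999}{31051}} = \sqrt{\frac{1120927101}{31051}} = \frac{\sqrt{34805907413151}}{31051}$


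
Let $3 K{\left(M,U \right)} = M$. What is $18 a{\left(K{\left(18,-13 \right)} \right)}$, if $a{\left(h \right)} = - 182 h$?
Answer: $-19656$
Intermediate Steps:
$K{\left(M,U \right)} = \frac{M}{3}$
$18 a{\left(K{\left(18,-13 \right)} \right)} = 18 \left(- 182 \cdot \frac{1}{3} \cdot 18\right) = 18 \left(\left(-182\right) 6\right) = 18 \left(-1092\right) = -19656$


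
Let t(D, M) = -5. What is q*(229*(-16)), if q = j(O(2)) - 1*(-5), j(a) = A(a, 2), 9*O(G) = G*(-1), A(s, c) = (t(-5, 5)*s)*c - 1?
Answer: -205184/9 ≈ -22798.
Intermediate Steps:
A(s, c) = -1 - 5*c*s (A(s, c) = (-5*s)*c - 1 = -5*c*s - 1 = -1 - 5*c*s)
O(G) = -G/9 (O(G) = (G*(-1))/9 = (-G)/9 = -G/9)
j(a) = -1 - 10*a (j(a) = -1 - 5*2*a = -1 - 10*a)
q = 56/9 (q = (-1 - (-10)*2/9) - 1*(-5) = (-1 - 10*(-2/9)) + 5 = (-1 + 20/9) + 5 = 11/9 + 5 = 56/9 ≈ 6.2222)
q*(229*(-16)) = 56*(229*(-16))/9 = (56/9)*(-3664) = -205184/9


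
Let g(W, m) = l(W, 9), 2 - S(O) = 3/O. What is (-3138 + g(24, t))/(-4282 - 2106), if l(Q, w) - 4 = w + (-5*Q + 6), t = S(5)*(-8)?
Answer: 3239/6388 ≈ 0.50704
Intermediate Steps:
S(O) = 2 - 3/O
t = -56/5 (t = (2 - 3/5)*(-8) = (7/5)*(-8) = -56/5 ≈ -11.200)
l(Q, w) = 10 + w - 5*Q (l(Q, w) = 4 + (w + (-5*Q + 6)) = 4 + (w + (6 - 5*Q)) = 4 + (6 + w - 5*Q) = 10 + w - 5*Q)
g(W, m) = 19 - 5*W (g(W, m) = 10 + 9 - 5*W = 19 - 5*W)
(-3138 + g(24, t))/(-4282 - 2106) = (-3138 + (19 - 5*24))/(-4282 - 2106) = (-3138 + (19 - 120))/(-6388) = (-3138 - 101)*(-1/6388) = -3239*(-1/6388) = 3239/6388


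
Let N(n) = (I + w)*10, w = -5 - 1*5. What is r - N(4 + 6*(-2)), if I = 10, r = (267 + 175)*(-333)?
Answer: -147186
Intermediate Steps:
w = -10 (w = -5 - 5 = -10)
r = -147186 (r = 442*(-333) = -147186)
N(n) = 0 (N(n) = (10 - 10)*10 = 0*10 = 0)
r - N(4 + 6*(-2)) = -147186 - 1*0 = -147186 + 0 = -147186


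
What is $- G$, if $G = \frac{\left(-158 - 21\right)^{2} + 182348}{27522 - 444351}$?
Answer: $\frac{10209}{19849} \approx 0.51433$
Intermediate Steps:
$G = - \frac{10209}{19849}$ ($G = \frac{\left(-179\right)^{2} + 182348}{-416829} = \left(32041 + 182348\right) \left(- \frac{1}{416829}\right) = 214389 \left(- \frac{1}{416829}\right) = - \frac{10209}{19849} \approx -0.51433$)
$- G = \left(-1\right) \left(- \frac{10209}{19849}\right) = \frac{10209}{19849}$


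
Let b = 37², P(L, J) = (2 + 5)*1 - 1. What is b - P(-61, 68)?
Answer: 1363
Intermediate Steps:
P(L, J) = 6 (P(L, J) = 7*1 - 1 = 7 - 1 = 6)
b = 1369
b - P(-61, 68) = 1369 - 1*6 = 1369 - 6 = 1363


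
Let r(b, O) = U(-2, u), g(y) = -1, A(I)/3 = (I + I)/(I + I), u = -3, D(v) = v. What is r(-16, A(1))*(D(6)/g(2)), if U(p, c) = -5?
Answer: 30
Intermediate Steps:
A(I) = 3 (A(I) = 3*((I + I)/(I + I)) = 3*((2*I)/((2*I))) = 3*((2*I)*(1/(2*I))) = 3*1 = 3)
r(b, O) = -5
r(-16, A(1))*(D(6)/g(2)) = -30/(-1) = -30*(-1) = -5*(-6) = 30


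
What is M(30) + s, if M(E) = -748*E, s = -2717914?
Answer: -2740354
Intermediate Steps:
M(30) + s = -748*30 - 2717914 = -22440 - 2717914 = -2740354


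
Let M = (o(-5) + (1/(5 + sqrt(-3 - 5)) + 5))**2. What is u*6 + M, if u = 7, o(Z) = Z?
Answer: 5*(-143*I + 168*sqrt(2))/(-17*I + 20*sqrt(2)) ≈ 42.016 - 0.025973*I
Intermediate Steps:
M = (5 + 2*I*sqrt(2))**(-2) (M = (-5 + (1/(5 + sqrt(-3 - 5)) + 5))**2 = (-5 + (1/(5 + sqrt(-8)) + 5))**2 = (-5 + (1/(5 + 2*I*sqrt(2)) + 5))**2 = (-5 + (5 + 1/(5 + 2*I*sqrt(2))))**2 = (1/(5 + 2*I*sqrt(2)))**2 = (5 + 2*I*sqrt(2))**(-2) ≈ 0.015611 - 0.025973*I)
u*6 + M = 7*6 + (5 + 2*I*sqrt(2))**(-2) = 42 + (5 + 2*I*sqrt(2))**(-2)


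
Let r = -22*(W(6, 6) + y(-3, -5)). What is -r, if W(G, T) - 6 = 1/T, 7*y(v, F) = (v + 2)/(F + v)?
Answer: 11429/84 ≈ 136.06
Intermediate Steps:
y(v, F) = (2 + v)/(7*(F + v)) (y(v, F) = ((v + 2)/(F + v))/7 = ((2 + v)/(F + v))/7 = (2 + v)/(7*(F + v)))
W(G, T) = 6 + 1/T
r = -11429/84 (r = -22*((6 + 1/6) + (2 - 3)/(7*(-5 - 3))) = -22*((6 + ⅙) + (⅐)*(-1)/(-8)) = -22*(37/6 + (⅐)*(-⅛)*(-1)) = -22*(37/6 + 1/56) = -22*1039/168 = -11429/84 ≈ -136.06)
-r = -1*(-11429/84) = 11429/84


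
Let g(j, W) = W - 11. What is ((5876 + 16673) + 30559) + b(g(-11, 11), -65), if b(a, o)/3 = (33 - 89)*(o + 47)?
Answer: 56132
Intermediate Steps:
g(j, W) = -11 + W
b(a, o) = -7896 - 168*o (b(a, o) = 3*((33 - 89)*(o + 47)) = 3*(-56*(47 + o)) = 3*(-2632 - 56*o) = -7896 - 168*o)
((5876 + 16673) + 30559) + b(g(-11, 11), -65) = ((5876 + 16673) + 30559) + (-7896 - 168*(-65)) = (22549 + 30559) + (-7896 + 10920) = 53108 + 3024 = 56132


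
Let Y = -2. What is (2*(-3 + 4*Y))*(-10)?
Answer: 220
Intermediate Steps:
(2*(-3 + 4*Y))*(-10) = (2*(-3 + 4*(-2)))*(-10) = (2*(-3 - 8))*(-10) = (2*(-11))*(-10) = -22*(-10) = 220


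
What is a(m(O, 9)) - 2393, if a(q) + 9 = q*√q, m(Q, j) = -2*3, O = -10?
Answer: -2402 - 6*I*√6 ≈ -2402.0 - 14.697*I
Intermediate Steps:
m(Q, j) = -6
a(q) = -9 + q^(3/2) (a(q) = -9 + q*√q = -9 + q^(3/2))
a(m(O, 9)) - 2393 = (-9 + (-6)^(3/2)) - 2393 = (-9 - 6*I*√6) - 2393 = -2402 - 6*I*√6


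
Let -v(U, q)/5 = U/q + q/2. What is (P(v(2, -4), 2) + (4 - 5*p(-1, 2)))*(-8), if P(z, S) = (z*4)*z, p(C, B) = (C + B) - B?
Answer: -5072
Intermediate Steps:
v(U, q) = -5*q/2 - 5*U/q (v(U, q) = -5*(U/q + q/2) = -5*(q/2 + U/q) = -5*q/2 - 5*U/q)
p(C, B) = C (p(C, B) = (B + C) - B = C)
P(z, S) = 4*z² (P(z, S) = (4*z)*z = 4*z²)
(P(v(2, -4), 2) + (4 - 5*p(-1, 2)))*(-8) = (4*(-5/2*(-4) - 5*2/(-4))² + (4 - 5*(-1)))*(-8) = (4*(10 - 5*2*(-¼))² + (4 + 5))*(-8) = (4*(10 + 5/2)² + 9)*(-8) = (4*(25/2)² + 9)*(-8) = (4*(625/4) + 9)*(-8) = (625 + 9)*(-8) = 634*(-8) = -5072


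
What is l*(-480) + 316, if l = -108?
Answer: 52156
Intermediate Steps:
l*(-480) + 316 = -108*(-480) + 316 = 51840 + 316 = 52156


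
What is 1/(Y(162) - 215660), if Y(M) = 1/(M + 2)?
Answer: -164/35368239 ≈ -4.6369e-6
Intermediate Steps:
Y(M) = 1/(2 + M)
1/(Y(162) - 215660) = 1/(1/(2 + 162) - 215660) = 1/(1/164 - 215660) = 1/(-35368239/164) = -164/35368239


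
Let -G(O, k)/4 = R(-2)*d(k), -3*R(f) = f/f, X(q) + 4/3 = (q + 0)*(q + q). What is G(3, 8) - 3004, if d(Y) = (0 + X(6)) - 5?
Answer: -26248/9 ≈ -2916.4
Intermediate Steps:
X(q) = -4/3 + 2*q**2 (X(q) = -4/3 + (q + 0)*(q + q) = -4/3 + q*(2*q) = -4/3 + 2*q**2)
R(f) = -1/3 (R(f) = -f/(3*f) = -1/3*1 = -1/3)
d(Y) = 197/3 (d(Y) = (0 + (-4/3 + 2*6**2)) - 5 = (0 + (-4/3 + 2*36)) - 5 = (0 + (-4/3 + 72)) - 5 = (0 + 212/3) - 5 = 212/3 - 5 = 197/3)
G(O, k) = 788/9 (G(O, k) = -(-4)*197/(3*3) = -4*(-197/9) = 788/9)
G(3, 8) - 3004 = 788/9 - 3004 = -26248/9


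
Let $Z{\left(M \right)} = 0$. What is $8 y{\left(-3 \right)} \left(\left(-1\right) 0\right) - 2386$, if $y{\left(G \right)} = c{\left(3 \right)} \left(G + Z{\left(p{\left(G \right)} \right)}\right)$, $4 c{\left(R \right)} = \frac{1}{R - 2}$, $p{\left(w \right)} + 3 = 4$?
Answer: $-2386$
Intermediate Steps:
$p{\left(w \right)} = 1$ ($p{\left(w \right)} = -3 + 4 = 1$)
$c{\left(R \right)} = \frac{1}{4 \left(-2 + R\right)}$ ($c{\left(R \right)} = \frac{1}{4 \left(R - 2\right)} = \frac{1}{4 \left(-2 + R\right)}$)
$y{\left(G \right)} = \frac{G}{4}$ ($y{\left(G \right)} = \frac{1}{4 \left(-2 + 3\right)} \left(G + 0\right) = \frac{1}{4 \cdot 1} G = \frac{1}{4} \cdot 1 G = \frac{G}{4}$)
$8 y{\left(-3 \right)} \left(\left(-1\right) 0\right) - 2386 = 8 \cdot \frac{1}{4} \left(-3\right) \left(\left(-1\right) 0\right) - 2386 = 8 \left(- \frac{3}{4}\right) 0 - 2386 = \left(-6\right) 0 - 2386 = 0 - 2386 = -2386$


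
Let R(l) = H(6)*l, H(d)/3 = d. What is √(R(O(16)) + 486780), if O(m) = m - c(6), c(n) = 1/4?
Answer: √1948254/2 ≈ 697.90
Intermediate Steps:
c(n) = ¼
O(m) = -¼ + m (O(m) = m - 1*¼ = m - ¼ = -¼ + m)
H(d) = 3*d
R(l) = 18*l (R(l) = (3*6)*l = 18*l)
√(R(O(16)) + 486780) = √(18*(-¼ + 16) + 486780) = √(18*(63/4) + 486780) = √(567/2 + 486780) = √(974127/2) = √1948254/2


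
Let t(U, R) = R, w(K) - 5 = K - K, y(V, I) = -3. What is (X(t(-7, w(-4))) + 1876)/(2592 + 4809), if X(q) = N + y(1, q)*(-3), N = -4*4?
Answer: 623/2467 ≈ 0.25253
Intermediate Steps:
w(K) = 5 (w(K) = 5 + (K - K) = 5 + 0 = 5)
N = -16
X(q) = -7 (X(q) = -16 - 3*(-3) = -16 + 9 = -7)
(X(t(-7, w(-4))) + 1876)/(2592 + 4809) = (-7 + 1876)/(2592 + 4809) = 1869/7401 = 1869*(1/7401) = 623/2467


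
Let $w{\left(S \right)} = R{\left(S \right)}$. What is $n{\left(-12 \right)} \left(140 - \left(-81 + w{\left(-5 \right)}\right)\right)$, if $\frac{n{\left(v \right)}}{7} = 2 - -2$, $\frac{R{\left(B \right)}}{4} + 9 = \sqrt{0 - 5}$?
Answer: $7196 - 112 i \sqrt{5} \approx 7196.0 - 250.44 i$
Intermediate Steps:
$R{\left(B \right)} = -36 + 4 i \sqrt{5}$ ($R{\left(B \right)} = -36 + 4 \sqrt{0 - 5} = -36 + 4 \sqrt{-5} = -36 + 4 i \sqrt{5}$)
$n{\left(v \right)} = 28$ ($n{\left(v \right)} = 7 \left(2 - -2\right) = 7 \left(2 + 2\right) = 7 \cdot 4 = 28$)
$w{\left(S \right)} = -36 + 4 i \sqrt{5}$
$n{\left(-12 \right)} \left(140 - \left(-81 + w{\left(-5 \right)}\right)\right) = 28 \left(140 - \left(-36 - 81 + 4 i \sqrt{5}\right)\right) = 28 \left(140 + \left(81 + \left(36 - 4 i \sqrt{5}\right)\right)\right) = 28 \left(140 + \left(117 - 4 i \sqrt{5}\right)\right) = 28 \left(257 - 4 i \sqrt{5}\right) = 7196 - 112 i \sqrt{5}$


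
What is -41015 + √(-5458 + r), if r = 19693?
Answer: -41015 + √14235 ≈ -40896.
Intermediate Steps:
-41015 + √(-5458 + r) = -41015 + √(-5458 + 19693) = -41015 + √14235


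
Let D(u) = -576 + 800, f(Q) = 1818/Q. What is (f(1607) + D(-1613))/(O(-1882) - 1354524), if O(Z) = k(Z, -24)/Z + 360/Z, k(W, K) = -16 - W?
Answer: -340440626/2048295372579 ≈ -0.00016621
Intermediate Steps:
D(u) = 224
O(Z) = 360/Z + (-16 - Z)/Z (O(Z) = (-16 - Z)/Z + 360/Z = 360/Z + (-16 - Z)/Z)
(f(1607) + D(-1613))/(O(-1882) - 1354524) = (1818/1607 + 224)/((344 - 1*(-1882))/(-1882) - 1354524) = (1818*(1/1607) + 224)/(-(344 + 1882)/1882 - 1354524) = (1818/1607 + 224)/(-1/1882*2226 - 1354524) = 361786/(1607*(-1113/941 - 1354524)) = 361786/(1607*(-1274608197/941)) = (361786/1607)*(-941/1274608197) = -340440626/2048295372579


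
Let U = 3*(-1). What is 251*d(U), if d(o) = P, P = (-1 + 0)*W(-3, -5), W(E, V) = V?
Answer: 1255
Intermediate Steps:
P = 5 (P = (-1 + 0)*(-5) = -1*(-5) = 5)
U = -3
d(o) = 5
251*d(U) = 251*5 = 1255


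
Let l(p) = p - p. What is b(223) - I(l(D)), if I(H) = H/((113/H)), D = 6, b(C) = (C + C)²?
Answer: 198916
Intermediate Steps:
b(C) = 4*C² (b(C) = (2*C)² = 4*C²)
l(p) = 0
I(H) = H²/113 (I(H) = H*(H/113) = H²/113)
b(223) - I(l(D)) = 4*223² - 0²/113 = 4*49729 - 0/113 = 198916 - 1*0 = 198916 + 0 = 198916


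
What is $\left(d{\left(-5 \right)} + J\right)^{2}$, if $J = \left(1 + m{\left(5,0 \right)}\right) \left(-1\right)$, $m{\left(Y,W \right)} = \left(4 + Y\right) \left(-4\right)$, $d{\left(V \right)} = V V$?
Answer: $3600$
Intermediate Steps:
$d{\left(V \right)} = V^{2}$
$m{\left(Y,W \right)} = -16 - 4 Y$
$J = 35$ ($J = \left(1 - 36\right) \left(-1\right) = \left(-35\right) \left(-1\right) = 35$)
$\left(d{\left(-5 \right)} + J\right)^{2} = \left(\left(-5\right)^{2} + 35\right)^{2} = \left(25 + 35\right)^{2} = 60^{2} = 3600$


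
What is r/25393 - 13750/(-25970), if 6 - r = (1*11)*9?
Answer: 34673854/65945621 ≈ 0.52579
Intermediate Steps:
r = -93 (r = 6 - 1*11*9 = 6 - 11*9 = 6 - 1*99 = 6 - 99 = -93)
r/25393 - 13750/(-25970) = -93/25393 - 13750/(-25970) = -93*1/25393 - 13750*(-1/25970) = -93/25393 + 1375/2597 = 34673854/65945621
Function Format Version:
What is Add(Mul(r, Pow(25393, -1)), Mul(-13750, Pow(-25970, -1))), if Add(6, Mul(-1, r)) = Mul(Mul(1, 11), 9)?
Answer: Rational(34673854, 65945621) ≈ 0.52579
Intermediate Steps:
r = -93 (r = Add(6, Mul(-1, Mul(Mul(1, 11), 9))) = Add(6, Mul(-1, Mul(11, 9))) = Add(6, Mul(-1, 99)) = Add(6, -99) = -93)
Add(Mul(r, Pow(25393, -1)), Mul(-13750, Pow(-25970, -1))) = Add(Mul(-93, Pow(25393, -1)), Mul(-13750, Pow(-25970, -1))) = Add(Mul(-93, Rational(1, 25393)), Mul(-13750, Rational(-1, 25970))) = Add(Rational(-93, 25393), Rational(1375, 2597)) = Rational(34673854, 65945621)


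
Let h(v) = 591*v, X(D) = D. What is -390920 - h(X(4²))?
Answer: -400376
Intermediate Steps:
-390920 - h(X(4²)) = -390920 - 591*4² = -390920 - 591*16 = -390920 - 1*9456 = -390920 - 9456 = -400376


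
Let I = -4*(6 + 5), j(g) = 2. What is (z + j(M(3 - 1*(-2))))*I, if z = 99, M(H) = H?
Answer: -4444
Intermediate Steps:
I = -44 (I = -4*11 = -44)
(z + j(M(3 - 1*(-2))))*I = (99 + 2)*(-44) = 101*(-44) = -4444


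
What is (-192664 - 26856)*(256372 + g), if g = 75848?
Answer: -72928934400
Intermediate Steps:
(-192664 - 26856)*(256372 + g) = (-192664 - 26856)*(256372 + 75848) = -219520*332220 = -72928934400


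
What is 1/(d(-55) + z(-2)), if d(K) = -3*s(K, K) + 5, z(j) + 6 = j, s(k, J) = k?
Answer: 1/162 ≈ 0.0061728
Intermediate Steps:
z(j) = -6 + j
d(K) = 5 - 3*K (d(K) = -3*K + 5 = 5 - 3*K)
1/(d(-55) + z(-2)) = 1/((5 - 3*(-55)) + (-6 - 2)) = 1/((5 + 165) - 8) = 1/(170 - 8) = 1/162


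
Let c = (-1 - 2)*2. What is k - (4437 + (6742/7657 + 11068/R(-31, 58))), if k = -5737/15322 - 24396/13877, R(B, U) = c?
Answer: -12676117591493741/4884171983574 ≈ -2595.3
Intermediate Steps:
c = -6 (c = -3*2 = -6)
R(B, U) = -6
k = -453407861/212623394 (k = -5737*1/15322 - 24396*1/13877 = -5737/15322 - 24396/13877 = -453407861/212623394 ≈ -2.1324)
k - (4437 + (6742/7657 + 11068/R(-31, 58))) = -453407861/212623394 - (4437 + (6742/7657 + 11068/(-6))) = -453407861/212623394 - (4437 + (6742*(1/7657) + 11068*(-⅙))) = -453407861/212623394 - (4437 + (6742/7657 - 5534/3)) = -453407861/212623394 - (4437 - 42353612/22971) = -453407861/212623394 - 1*59568715/22971 = -453407861/212623394 - 59568715/22971 = -12676117591493741/4884171983574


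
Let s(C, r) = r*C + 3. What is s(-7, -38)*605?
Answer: 162745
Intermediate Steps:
s(C, r) = 3 + C*r (s(C, r) = C*r + 3 = 3 + C*r)
s(-7, -38)*605 = (3 - 7*(-38))*605 = (3 + 266)*605 = 269*605 = 162745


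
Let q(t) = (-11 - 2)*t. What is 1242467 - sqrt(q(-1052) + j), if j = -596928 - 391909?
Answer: 1242467 - I*sqrt(975161) ≈ 1.2425e+6 - 987.5*I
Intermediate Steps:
q(t) = -13*t
j = -988837
1242467 - sqrt(q(-1052) + j) = 1242467 - sqrt(-13*(-1052) - 988837) = 1242467 - sqrt(13676 - 988837) = 1242467 - sqrt(-975161) = 1242467 - I*sqrt(975161)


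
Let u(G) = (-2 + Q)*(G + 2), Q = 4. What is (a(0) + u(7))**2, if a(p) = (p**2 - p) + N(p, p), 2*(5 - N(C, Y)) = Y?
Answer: 529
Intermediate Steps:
N(C, Y) = 5 - Y/2
a(p) = 5 + p**2 - 3*p/2 (a(p) = (p**2 - p) + (5 - p/2) = 5 + p**2 - 3*p/2)
u(G) = 4 + 2*G (u(G) = (-2 + 4)*(G + 2) = 2*(2 + G) = 4 + 2*G)
(a(0) + u(7))**2 = ((5 + 0**2 - 3/2*0) + (4 + 2*7))**2 = ((5 + 0 + 0) + (4 + 14))**2 = (5 + 18)**2 = 23**2 = 529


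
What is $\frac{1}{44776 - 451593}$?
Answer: $- \frac{1}{406817} \approx -2.4581 \cdot 10^{-6}$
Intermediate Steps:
$\frac{1}{44776 - 451593} = \frac{1}{-406817} = - \frac{1}{406817}$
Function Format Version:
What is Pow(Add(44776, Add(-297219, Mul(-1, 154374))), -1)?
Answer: Rational(-1, 406817) ≈ -2.4581e-6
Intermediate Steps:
Pow(Add(44776, Add(-297219, Mul(-1, 154374))), -1) = Pow(Add(44776, Add(-297219, -154374)), -1) = Pow(Add(44776, -451593), -1) = Pow(-406817, -1) = Rational(-1, 406817)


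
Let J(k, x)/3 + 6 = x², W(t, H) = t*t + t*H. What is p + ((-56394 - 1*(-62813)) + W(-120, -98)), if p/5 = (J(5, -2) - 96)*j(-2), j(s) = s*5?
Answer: 37679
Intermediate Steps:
W(t, H) = t² + H*t
J(k, x) = -18 + 3*x²
j(s) = 5*s
p = 5100 (p = 5*(((-18 + 3*(-2)²) - 96)*(5*(-2))) = 5*(((-18 + 3*4) - 96)*(-10)) = 5*(((-18 + 12) - 96)*(-10)) = 5*((-6 - 96)*(-10)) = 5*(-102*(-10)) = 5*1020 = 5100)
p + ((-56394 - 1*(-62813)) + W(-120, -98)) = 5100 + ((-56394 - 1*(-62813)) - 120*(-98 - 120)) = 5100 + ((-56394 + 62813) - 120*(-218)) = 5100 + (6419 + 26160) = 5100 + 32579 = 37679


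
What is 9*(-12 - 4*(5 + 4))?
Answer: -432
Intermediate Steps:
9*(-12 - 4*(5 + 4)) = 9*(-12 - 4*9) = 9*(-12 - 36) = 9*(-48) = -432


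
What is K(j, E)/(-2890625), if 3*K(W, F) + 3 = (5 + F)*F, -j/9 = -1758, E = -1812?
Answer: -1091427/2890625 ≈ -0.37757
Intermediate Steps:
j = 15822 (j = -9*(-1758) = 15822)
K(W, F) = -1 + F*(5 + F)/3 (K(W, F) = -1 + ((5 + F)*F)/3 = -1 + (F*(5 + F))/3 = -1 + F*(5 + F)/3)
K(j, E)/(-2890625) = (-1 + (1/3)*(-1812)**2 + (5/3)*(-1812))/(-2890625) = (-1 + (1/3)*3283344 - 3020)*(-1/2890625) = (-1 + 1094448 - 3020)*(-1/2890625) = 1091427*(-1/2890625) = -1091427/2890625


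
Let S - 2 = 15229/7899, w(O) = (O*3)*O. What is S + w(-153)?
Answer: 554754100/7899 ≈ 70231.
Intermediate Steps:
w(O) = 3*O² (w(O) = (3*O)*O = 3*O²)
S = 31027/7899 (S = 2 + 15229/7899 = 31027/7899 ≈ 3.9280)
S + w(-153) = 31027/7899 + 3*(-153)² = 31027/7899 + 3*23409 = 31027/7899 + 70227 = 554754100/7899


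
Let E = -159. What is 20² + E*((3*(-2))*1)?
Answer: 1354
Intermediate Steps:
20² + E*((3*(-2))*1) = 20² - 159*3*(-2) = 400 - (-954) = 400 - 159*(-6) = 400 + 954 = 1354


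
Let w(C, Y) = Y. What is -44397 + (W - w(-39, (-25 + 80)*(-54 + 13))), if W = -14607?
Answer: -56749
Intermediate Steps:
-44397 + (W - w(-39, (-25 + 80)*(-54 + 13))) = -44397 + (-14607 - (-25 + 80)*(-54 + 13)) = -44397 + (-14607 - 55*(-41)) = -44397 + (-14607 - 1*(-2255)) = -44397 + (-14607 + 2255) = -44397 - 12352 = -56749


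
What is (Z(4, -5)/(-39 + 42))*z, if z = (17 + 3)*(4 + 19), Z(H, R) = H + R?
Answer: -460/3 ≈ -153.33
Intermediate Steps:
z = 460 (z = 20*23 = 460)
(Z(4, -5)/(-39 + 42))*z = ((4 - 5)/(-39 + 42))*460 = (-1/3)*460 = ((⅓)*(-1))*460 = -⅓*460 = -460/3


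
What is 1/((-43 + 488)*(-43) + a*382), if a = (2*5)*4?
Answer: -1/3855 ≈ -0.00025940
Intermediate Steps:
a = 40 (a = 10*4 = 40)
1/((-43 + 488)*(-43) + a*382) = 1/((-43 + 488)*(-43) + 40*382) = 1/(445*(-43) + 15280) = 1/(-19135 + 15280) = 1/(-3855) = -1/3855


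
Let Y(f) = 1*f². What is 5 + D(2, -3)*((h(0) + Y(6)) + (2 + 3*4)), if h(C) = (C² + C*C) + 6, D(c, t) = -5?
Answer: -275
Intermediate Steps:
h(C) = 6 + 2*C² (h(C) = (C² + C²) + 6 = 2*C² + 6 = 6 + 2*C²)
Y(f) = f²
5 + D(2, -3)*((h(0) + Y(6)) + (2 + 3*4)) = 5 - 5*(((6 + 2*0²) + 6²) + (2 + 3*4)) = 5 - 5*(((6 + 2*0) + 36) + (2 + 12)) = 5 - 5*(((6 + 0) + 36) + 14) = 5 - 5*((6 + 36) + 14) = 5 - 5*(42 + 14) = 5 - 5*56 = 5 - 280 = -275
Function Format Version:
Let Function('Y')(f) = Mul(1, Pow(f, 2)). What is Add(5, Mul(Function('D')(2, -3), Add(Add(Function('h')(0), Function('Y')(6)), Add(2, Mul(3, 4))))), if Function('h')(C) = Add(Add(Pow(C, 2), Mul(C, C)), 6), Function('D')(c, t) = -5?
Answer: -275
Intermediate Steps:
Function('h')(C) = Add(6, Mul(2, Pow(C, 2))) (Function('h')(C) = Add(Add(Pow(C, 2), Pow(C, 2)), 6) = Add(Mul(2, Pow(C, 2)), 6) = Add(6, Mul(2, Pow(C, 2))))
Function('Y')(f) = Pow(f, 2)
Add(5, Mul(Function('D')(2, -3), Add(Add(Function('h')(0), Function('Y')(6)), Add(2, Mul(3, 4))))) = Add(5, Mul(-5, Add(Add(Add(6, Mul(2, Pow(0, 2))), Pow(6, 2)), Add(2, Mul(3, 4))))) = Add(5, Mul(-5, Add(Add(Add(6, Mul(2, 0)), 36), Add(2, 12)))) = Add(5, Mul(-5, Add(Add(Add(6, 0), 36), 14))) = Add(5, Mul(-5, Add(Add(6, 36), 14))) = Add(5, Mul(-5, Add(42, 14))) = Add(5, Mul(-5, 56)) = Add(5, -280) = -275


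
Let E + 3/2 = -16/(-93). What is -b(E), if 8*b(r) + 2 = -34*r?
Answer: -4013/744 ≈ -5.3938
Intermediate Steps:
E = -247/186 (E = -3/2 - 16/(-93) = -3/2 - 16*(-1/93) = -3/2 + 16/93 = -247/186 ≈ -1.3280)
b(r) = -¼ - 17*r/4 (b(r) = -¼ + (-34*r)/8 = -¼ - 17*r/4)
-b(E) = -(-¼ - 17/4*(-247/186)) = -(-¼ + 4199/744) = -1*4013/744 = -4013/744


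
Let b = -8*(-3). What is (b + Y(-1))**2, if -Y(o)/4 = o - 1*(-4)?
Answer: 144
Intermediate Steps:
b = 24
Y(o) = -16 - 4*o (Y(o) = -4*(o - 1*(-4)) = -4*(o + 4) = -4*(4 + o) = -16 - 4*o)
(b + Y(-1))**2 = (24 + (-16 - 4*(-1)))**2 = (24 + (-16 + 4))**2 = (24 - 12)**2 = 12**2 = 144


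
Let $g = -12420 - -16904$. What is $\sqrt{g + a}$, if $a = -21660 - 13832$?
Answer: $4 i \sqrt{1938} \approx 176.09 i$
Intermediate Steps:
$g = 4484$ ($g = -12420 + 16904 = 4484$)
$a = -35492$
$\sqrt{g + a} = \sqrt{4484 - 35492} = \sqrt{-31008} = 4 i \sqrt{1938}$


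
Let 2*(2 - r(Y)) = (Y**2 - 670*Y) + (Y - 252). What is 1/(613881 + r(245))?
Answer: 1/665949 ≈ 1.5016e-6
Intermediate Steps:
r(Y) = 128 - Y**2/2 + 669*Y/2 (r(Y) = 2 - ((Y**2 - 670*Y) + (Y - 252))/2 = 2 - ((Y**2 - 670*Y) + (-252 + Y))/2 = 2 - (-252 + Y**2 - 669*Y)/2 = 2 + (126 - Y**2/2 + 669*Y/2) = 128 - Y**2/2 + 669*Y/2)
1/(613881 + r(245)) = 1/(613881 + (128 - 1/2*245**2 + (669/2)*245)) = 1/(613881 + (128 - 1/2*60025 + 163905/2)) = 1/(613881 + (128 - 60025/2 + 163905/2)) = 1/(613881 + 52068) = 1/665949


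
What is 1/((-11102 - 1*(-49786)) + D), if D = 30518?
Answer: 1/69202 ≈ 1.4450e-5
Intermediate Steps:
1/((-11102 - 1*(-49786)) + D) = 1/((-11102 - 1*(-49786)) + 30518) = 1/((-11102 + 49786) + 30518) = 1/(38684 + 30518) = 1/69202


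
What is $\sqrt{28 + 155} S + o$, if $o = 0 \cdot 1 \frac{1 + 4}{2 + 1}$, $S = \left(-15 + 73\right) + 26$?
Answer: $84 \sqrt{183} \approx 1136.3$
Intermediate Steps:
$S = 84$ ($S = 58 + 26 = 84$)
$o = 0$ ($o = 0 \cdot \frac{5}{3} = 0$)
$\sqrt{28 + 155} S + o = \sqrt{28 + 155} \cdot 84 + 0 = \sqrt{183} \cdot 84 + 0 = 84 \sqrt{183} + 0 = 84 \sqrt{183}$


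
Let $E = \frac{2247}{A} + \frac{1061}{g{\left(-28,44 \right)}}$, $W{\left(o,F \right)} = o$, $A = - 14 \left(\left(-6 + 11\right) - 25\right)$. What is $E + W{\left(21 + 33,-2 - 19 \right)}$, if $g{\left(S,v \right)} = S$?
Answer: $\frac{6757}{280} \approx 24.132$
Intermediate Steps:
$A = 280$ ($A = - 14 \left(5 - 25\right) = \left(-14\right) \left(-20\right) = 280$)
$E = - \frac{8363}{280}$ ($E = \frac{2247}{280} + \frac{1061}{-28} = 2247 \cdot \frac{1}{280} + 1061 \left(- \frac{1}{28}\right) = \frac{321}{40} - \frac{1061}{28} = - \frac{8363}{280} \approx -29.868$)
$E + W{\left(21 + 33,-2 - 19 \right)} = - \frac{8363}{280} + \left(21 + 33\right) = - \frac{8363}{280} + 54 = \frac{6757}{280}$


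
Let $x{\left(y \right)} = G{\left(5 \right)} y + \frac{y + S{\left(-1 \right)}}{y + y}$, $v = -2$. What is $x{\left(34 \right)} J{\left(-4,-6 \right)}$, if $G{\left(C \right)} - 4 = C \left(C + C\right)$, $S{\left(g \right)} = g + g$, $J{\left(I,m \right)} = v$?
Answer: $- \frac{62440}{17} \approx -3672.9$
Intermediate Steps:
$J{\left(I,m \right)} = -2$
$S{\left(g \right)} = 2 g$
$G{\left(C \right)} = 4 + 2 C^{2}$ ($G{\left(C \right)} = 4 + C \left(C + C\right) = 4 + C 2 C = 4 + 2 C^{2}$)
$x{\left(y \right)} = 54 y + \frac{-2 + y}{2 y}$ ($x{\left(y \right)} = \left(4 + 2 \cdot 5^{2}\right) y + \frac{y + 2 \left(-1\right)}{y + y} = \left(4 + 2 \cdot 25\right) y + \frac{y - 2}{2 y} = \left(4 + 50\right) y + \left(-2 + y\right) \frac{1}{2 y} = 54 y + \frac{-2 + y}{2 y}$)
$x{\left(34 \right)} J{\left(-4,-6 \right)} = \left(\frac{1}{2} - \frac{1}{34} + 54 \cdot 34\right) \left(-2\right) = \left(\frac{1}{2} - \frac{1}{34} + 1836\right) \left(-2\right) = \frac{31220}{17} \left(-2\right) = - \frac{62440}{17}$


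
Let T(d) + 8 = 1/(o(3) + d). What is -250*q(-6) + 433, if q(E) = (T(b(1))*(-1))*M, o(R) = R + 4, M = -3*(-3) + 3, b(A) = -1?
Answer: -23067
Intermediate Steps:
M = 12 (M = 9 + 3 = 12)
o(R) = 4 + R
T(d) = -8 + 1/(7 + d) (T(d) = -8 + 1/((4 + 3) + d) = -8 + 1/(7 + d))
q(E) = 94 (q(E) = (((-55 - 8*(-1))/(7 - 1))*(-1))*12 = (((-55 + 8)/6)*(-1))*12 = (((1/6)*(-47))*(-1))*12 = -47/6*(-1)*12 = (47/6)*12 = 94)
-250*q(-6) + 433 = -250*94 + 433 = -23500 + 433 = -23067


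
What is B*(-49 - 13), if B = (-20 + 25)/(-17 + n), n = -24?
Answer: 310/41 ≈ 7.5610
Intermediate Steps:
B = -5/41 (B = (-20 + 25)/(-17 - 24) = 5/(-41) = 5*(-1/41) = -5/41 ≈ -0.12195)
B*(-49 - 13) = -5*(-49 - 13)/41 = -5/41*(-62) = 310/41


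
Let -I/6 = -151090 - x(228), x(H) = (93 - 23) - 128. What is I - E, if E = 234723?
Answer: 671469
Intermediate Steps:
x(H) = -58 (x(H) = 70 - 128 = -58)
I = 906192 (I = -6*(-151090 - 1*(-58)) = -6*(-151090 + 58) = -6*(-151032) = 906192)
I - E = 906192 - 1*234723 = 906192 - 234723 = 671469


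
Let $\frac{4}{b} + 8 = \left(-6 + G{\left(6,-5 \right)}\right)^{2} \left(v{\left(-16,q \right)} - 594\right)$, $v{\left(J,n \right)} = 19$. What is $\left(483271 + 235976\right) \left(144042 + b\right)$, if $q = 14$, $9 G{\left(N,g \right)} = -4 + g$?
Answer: $\frac{2919808860671454}{28183} \approx 1.036 \cdot 10^{11}$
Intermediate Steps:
$G{\left(N,g \right)} = - \frac{4}{9} + \frac{g}{9}$ ($G{\left(N,g \right)} = \frac{-4 + g}{9} = - \frac{4}{9} + \frac{g}{9}$)
$b = - \frac{4}{28183}$ ($b = \frac{4}{-8 + \left(-6 + \left(- \frac{4}{9} + \frac{1}{9} \left(-5\right)\right)\right)^{2} \left(19 - 594\right)} = \frac{4}{-8 + \left(-6 - 1\right)^{2} \left(19 - 594\right)} = \frac{4}{-8 + \left(-6 - 1\right)^{2} \left(-575\right)} = \frac{4}{-8 + \left(-7\right)^{2} \left(-575\right)} = \frac{4}{-8 + 49 \left(-575\right)} = \frac{4}{-8 - 28175} = \frac{4}{-28183} = 4 \left(- \frac{1}{28183}\right) = - \frac{4}{28183} \approx -0.00014193$)
$\left(483271 + 235976\right) \left(144042 + b\right) = \left(483271 + 235976\right) \left(144042 - \frac{4}{28183}\right) = 719247 \cdot \frac{4059535682}{28183} = \frac{2919808860671454}{28183}$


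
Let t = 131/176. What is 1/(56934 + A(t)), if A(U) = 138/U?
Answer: 131/7482642 ≈ 1.7507e-5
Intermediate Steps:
t = 131/176 (t = 131*(1/176) = 131/176 ≈ 0.74432)
1/(56934 + A(t)) = 1/(56934 + 138/(131/176)) = 1/(56934 + 138*(176/131)) = 1/(56934 + 24288/131) = 1/(7482642/131) = 131/7482642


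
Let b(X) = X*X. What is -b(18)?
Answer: -324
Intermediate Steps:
b(X) = X²
-b(18) = -1*18² = -1*324 = -324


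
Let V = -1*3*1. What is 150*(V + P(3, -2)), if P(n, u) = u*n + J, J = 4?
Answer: -750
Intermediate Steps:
P(n, u) = 4 + n*u (P(n, u) = u*n + 4 = n*u + 4 = 4 + n*u)
V = -3 (V = -3*1 = -3)
150*(V + P(3, -2)) = 150*(-3 + (4 + 3*(-2))) = 150*(-3 + (4 - 6)) = 150*(-3 - 2) = 150*(-5) = -750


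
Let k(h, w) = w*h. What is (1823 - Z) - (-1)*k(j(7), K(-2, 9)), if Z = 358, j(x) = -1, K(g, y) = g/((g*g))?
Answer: 2931/2 ≈ 1465.5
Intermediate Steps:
K(g, y) = 1/g (K(g, y) = g/(g²) = g/g² = 1/g)
k(h, w) = h*w
(1823 - Z) - (-1)*k(j(7), K(-2, 9)) = (1823 - 1*358) - (-1)*(-1/(-2)) = (1823 - 358) - (-1)*(-1*(-½)) = 1465 - (-1)/2 = 1465 - 1*(-½) = 1465 + ½ = 2931/2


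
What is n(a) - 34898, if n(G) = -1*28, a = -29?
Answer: -34926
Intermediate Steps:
n(G) = -28
n(a) - 34898 = -28 - 34898 = -34926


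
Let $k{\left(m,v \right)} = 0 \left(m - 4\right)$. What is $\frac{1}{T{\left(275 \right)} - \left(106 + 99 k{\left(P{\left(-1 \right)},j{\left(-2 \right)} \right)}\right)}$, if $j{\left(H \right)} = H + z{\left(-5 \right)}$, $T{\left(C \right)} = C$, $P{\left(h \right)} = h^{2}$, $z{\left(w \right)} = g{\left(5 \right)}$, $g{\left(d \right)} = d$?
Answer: $\frac{1}{169} \approx 0.0059172$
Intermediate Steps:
$z{\left(w \right)} = 5$
$j{\left(H \right)} = 5 + H$ ($j{\left(H \right)} = H + 5 = 5 + H$)
$k{\left(m,v \right)} = 0$ ($k{\left(m,v \right)} = 0 \left(-4 + m\right) = 0$)
$\frac{1}{T{\left(275 \right)} - \left(106 + 99 k{\left(P{\left(-1 \right)},j{\left(-2 \right)} \right)}\right)} = \frac{1}{275 - 106} = \frac{1}{169}$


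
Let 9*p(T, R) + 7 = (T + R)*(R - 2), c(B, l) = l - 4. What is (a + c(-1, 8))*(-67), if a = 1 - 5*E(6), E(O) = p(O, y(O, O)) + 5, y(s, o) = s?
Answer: 25795/9 ≈ 2866.1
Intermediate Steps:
c(B, l) = -4 + l
p(T, R) = -7/9 + (-2 + R)*(R + T)/9 (p(T, R) = -7/9 + ((T + R)*(R - 2))/9 = -7/9 + ((R + T)*(-2 + R))/9 = -7/9 + ((-2 + R)*(R + T))/9 = -7/9 + (-2 + R)*(R + T)/9)
E(O) = 38/9 - 4*O/9 + 2*O²/9 (E(O) = (-7/9 - 2*O/9 - 2*O/9 + O²/9 + O*O/9) + 5 = (-7/9 - 2*O/9 - 2*O/9 + O²/9 + O²/9) + 5 = (-7/9 - 4*O/9 + 2*O²/9) + 5 = 38/9 - 4*O/9 + 2*O²/9)
a = -421/9 (a = 1 - 5*(38/9 - 4/9*6 + (2/9)*6²) = 1 - 5*(38/9 - 8/3 + (2/9)*36) = 1 - 5*(38/9 - 8/3 + 8) = 1 - 5*86/9 = 1 - 430/9 = -421/9 ≈ -46.778)
(a + c(-1, 8))*(-67) = (-421/9 + (-4 + 8))*(-67) = (-421/9 + 4)*(-67) = -385/9*(-67) = 25795/9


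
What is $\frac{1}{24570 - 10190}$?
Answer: $\frac{1}{14380} \approx 6.9541 \cdot 10^{-5}$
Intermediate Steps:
$\frac{1}{24570 - 10190} = \frac{1}{14380}$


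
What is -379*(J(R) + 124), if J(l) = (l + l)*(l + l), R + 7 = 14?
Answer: -121280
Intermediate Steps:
R = 7 (R = -7 + 14 = 7)
J(l) = 4*l² (J(l) = (2*l)*(2*l) = 4*l²)
-379*(J(R) + 124) = -379*(4*7² + 124) = -379*(4*49 + 124) = -379*(196 + 124) = -379*320 = -121280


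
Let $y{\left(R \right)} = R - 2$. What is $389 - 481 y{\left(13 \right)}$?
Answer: $-4902$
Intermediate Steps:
$y{\left(R \right)} = -2 + R$ ($y{\left(R \right)} = R - 2 = -2 + R$)
$389 - 481 y{\left(13 \right)} = 389 - 481 \left(-2 + 13\right) = 389 - 5291 = -4902$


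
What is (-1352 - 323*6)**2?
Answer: 10824100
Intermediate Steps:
(-1352 - 323*6)**2 = (-1352 - 1938)**2 = (-3290)**2 = 10824100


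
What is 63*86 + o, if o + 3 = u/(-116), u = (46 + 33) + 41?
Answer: 157005/29 ≈ 5414.0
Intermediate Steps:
u = 120 (u = 79 + 41 = 120)
o = -117/29 (o = -3 + 120/(-116) = -3 + 120*(-1/116) = -3 - 30/29 = -117/29 ≈ -4.0345)
63*86 + o = 63*86 - 117/29 = 5418 - 117/29 = 157005/29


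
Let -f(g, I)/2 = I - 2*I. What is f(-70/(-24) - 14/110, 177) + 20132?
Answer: 20486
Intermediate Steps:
f(g, I) = 2*I (f(g, I) = -2*(I - 2*I) = -(-2)*I = 2*I)
f(-70/(-24) - 14/110, 177) + 20132 = 2*177 + 20132 = 354 + 20132 = 20486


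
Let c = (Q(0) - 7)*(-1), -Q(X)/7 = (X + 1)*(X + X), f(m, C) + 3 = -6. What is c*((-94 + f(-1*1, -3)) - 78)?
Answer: -1267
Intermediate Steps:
f(m, C) = -9 (f(m, C) = -3 - 6 = -9)
Q(X) = -14*X*(1 + X) (Q(X) = -7*(X + 1)*(X + X) = -7*(1 + X)*2*X = -14*X*(1 + X))
c = 7 (c = (-14*0*(1 + 0) - 7)*(-1) = (-14*0*1 - 7)*(-1) = (0 - 7)*(-1) = -7*(-1) = 7)
c*((-94 + f(-1*1, -3)) - 78) = 7*((-94 - 9) - 78) = 7*(-103 - 78) = 7*(-181) = -1267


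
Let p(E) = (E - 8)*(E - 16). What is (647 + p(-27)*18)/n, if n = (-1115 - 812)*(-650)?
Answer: 27737/1252550 ≈ 0.022144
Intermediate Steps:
p(E) = (-16 + E)*(-8 + E) (p(E) = (-8 + E)*(-16 + E) = (-16 + E)*(-8 + E))
n = 1252550 (n = -1927*(-650) = 1252550)
(647 + p(-27)*18)/n = (647 + (128 + (-27)² - 24*(-27))*18)/1252550 = (647 + (128 + 729 + 648)*18)*(1/1252550) = (647 + 1505*18)*(1/1252550) = (647 + 27090)*(1/1252550) = 27737*(1/1252550) = 27737/1252550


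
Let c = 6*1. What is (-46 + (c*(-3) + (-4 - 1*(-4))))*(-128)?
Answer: 8192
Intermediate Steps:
c = 6
(-46 + (c*(-3) + (-4 - 1*(-4))))*(-128) = (-46 + (6*(-3) + (-4 - 1*(-4))))*(-128) = (-46 + (-18 + (-4 + 4)))*(-128) = (-46 + (-18 + 0))*(-128) = (-46 - 18)*(-128) = -64*(-128) = 8192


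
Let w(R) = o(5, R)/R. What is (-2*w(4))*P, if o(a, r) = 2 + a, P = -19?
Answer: 133/2 ≈ 66.500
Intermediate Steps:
w(R) = 7/R (w(R) = (2 + 5)/R = 7/R)
(-2*w(4))*P = -14/4*(-19) = -2*7/4*(-19) = -7/2*(-19) = 133/2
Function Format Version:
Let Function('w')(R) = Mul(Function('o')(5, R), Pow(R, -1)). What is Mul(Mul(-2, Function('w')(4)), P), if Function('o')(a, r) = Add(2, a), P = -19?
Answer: Rational(133, 2) ≈ 66.500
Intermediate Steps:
Function('w')(R) = Mul(7, Pow(R, -1)) (Function('w')(R) = Mul(Add(2, 5), Pow(R, -1)) = Mul(7, Pow(R, -1)))
Mul(Mul(-2, Function('w')(4)), P) = Mul(Mul(-2, Mul(7, Pow(4, -1))), -19) = Mul(Mul(-2, Mul(7, Rational(1, 4))), -19) = Mul(Mul(-2, Rational(7, 4)), -19) = Mul(Rational(-7, 2), -19) = Rational(133, 2)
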